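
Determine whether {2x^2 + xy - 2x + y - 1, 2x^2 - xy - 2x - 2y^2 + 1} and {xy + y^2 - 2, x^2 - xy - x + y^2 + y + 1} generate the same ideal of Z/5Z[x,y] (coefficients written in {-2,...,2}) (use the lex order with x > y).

No, the ideals differ.

For a fixed monomial order, each ideal has a unique reduced Gröbner basis; comparing bases decides equality.
Buchberger on the first generating set:
f_1 = 2x^2 + xy - 2x + y - 1, LT = x^2.
f_2 = 2x^2 - xy - 2x - 2y^2 + 1, LT = x^2.

S(f_1,f_2): lcm = x^2. S = xy + y^2 - 2y - 1.
  reduce S modulo (f_1, f_2):
  remainder xy + y^2 - 2y - 1 ≠ 0; add g_3 = xy + y^2 - 2y - 1 to the basis.

S(f_1,g_3): lcm = x^2y. S = 2xy^2 + xy + x - 2y^2 + 2y.
  reduce S modulo (f_1, f_2, g_3):
  remainder x - 2y^3 + y^2 + y + 1 ≠ 0; add g_4 = x - 2y^3 + y^2 + y + 1 to the basis.

S(f_1,g_4): lcm = x^2. S = 2xy^3 - xy^2 + 2xy - 2x - 2y + 2.
  reduce S modulo (f_1, f_2, g_3, g_4):
  remainder -2y^4 + y^3 - 2y + 1 ≠ 0; add g_5 = -2y^4 + y^3 - 2y + 1 to the basis.

The other S-polynomials (S(f_2,g_3), S(f_2,g_4), S(g_3,g_4), S(f_1,g_5), S(f_2,g_5), S(g_3,g_5), S(g_4,g_5)) all reduce to 0 modulo the current basis, so we have a Gröbner basis.
Inter-reduce: drop elements whose leading term is divisible by another's, tail-reduce, and make monic.
Reduced Gröbner basis: {x - 2y^3 + y^2 + y + 1, y^4 + 2y^3 + y + 2}.

Buchberger on the second generating set:
h_1 = xy + y^2 - 2, LT = xy.
h_2 = x^2 - xy - x + y^2 + y + 1, LT = x^2.

S(h_1,h_2): lcm = x^2y. S = 2xy^2 + xy - 2x - y^3 - y^2 - y.
  reduce S modulo (h_1, h_2):
  remainder -2x + 2y^3 - 2y^2 - 2y + 2 ≠ 0; add k_3 = -2x + 2y^3 - 2y^2 - 2y + 2 to the basis.

S(h_1,k_3): lcm = xy. S = y^4 - y^3 + y - 2.
  reduce S modulo (h_1, h_2, k_3):
  remainder y^4 - y^3 + y - 2 ≠ 0; add k_4 = y^4 - y^3 + y - 2 to the basis.

The other S-polynomials (S(h_2,k_3), S(h_1,k_4), S(h_2,k_4), S(k_3,k_4)) all reduce to 0 modulo the current basis, so we have a Gröbner basis.
Inter-reduce: drop elements whose leading term is divisible by another's, tail-reduce, and make monic.
Reduced Gröbner basis: {x - y^3 + y^2 + y - 1, y^4 - y^3 + y - 2}.

These differ, so the ideals are not equal.
The same test decides containment: I ⊆ J iff every generator of I reduces to 0 modulo a Gröbner basis of J.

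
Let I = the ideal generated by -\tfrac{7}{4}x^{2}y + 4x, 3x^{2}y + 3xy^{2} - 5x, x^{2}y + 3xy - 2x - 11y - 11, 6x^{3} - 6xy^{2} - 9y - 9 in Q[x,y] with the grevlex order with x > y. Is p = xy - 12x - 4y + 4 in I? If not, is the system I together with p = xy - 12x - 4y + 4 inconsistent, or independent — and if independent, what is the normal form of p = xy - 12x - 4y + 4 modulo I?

Adjoining xy - 12x - 4y + 4 makes the ideal the whole ring: the system is inconsistent.

First compute the reduced Gröbner basis of I by Buchberger's algorithm.
f_1 = -\tfrac{7}{4}x^{2}y + 4x, LT = x^{2}y.
f_2 = 3x^{2}y + 3xy^{2} - 5x, LT = x^{2}y.
f_3 = x^{2}y + 3xy - 2x - 11y - 11, LT = x^{2}y.
f_4 = 6x^{3} - 6xy^{2} - 9y - 9, LT = x^{3}.

S(f_1,f_2): lcm = x^{2}y. S = -xy^{2} - \tfrac{13}{21}x.
  reduce S modulo (f_1, f_2, f_3, f_4):
  remainder -xy^{2} - \tfrac{13}{21}x ≠ 0; add h_5 = -xy^{2} - \tfrac{13}{21}x to the basis.

S(f_1,f_3): lcm = x^{2}y. S = -3xy - \tfrac{2}{7}x + 11y + 11.
  reduce S modulo (f_1, f_2, f_3, f_4, h_5):
  remainder -3xy - \tfrac{2}{7}x + 11y + 11 ≠ 0; add h_6 = -3xy - \tfrac{2}{7}x + 11y + 11 to the basis.

S(f_1,f_4): lcm = x^{3}y. S = xy^{3} - \tfrac{16}{7}x^{2} + \tfrac{3}{2}y^{2} + \tfrac{3}{2}y.
  reduce S modulo (f_1, f_2, f_3, f_4, h_5, h_6):
  remainder -\tfrac{16}{7}x^{2} + \tfrac{3}{2}y^{2} + \tfrac{26}{441}x - \tfrac{97}{126}y - \tfrac{143}{63} ≠ 0; add h_7 = -\tfrac{16}{7}x^{2} + \tfrac{3}{2}y^{2} + \tfrac{26}{441}x - \tfrac{97}{126}y - \tfrac{143}{63} to the basis.

S(f_2,f_4): lcm = x^{3}y. S = x^{2}y^{2} + xy^{3} - \tfrac{5}{3}x^{2} + \tfrac{3}{2}y^{2} + \tfrac{3}{2}y.
  reduce S modulo (f_1, f_2, f_3, f_4, h_5, h_6, h_7):
  remainder \tfrac{13}{32}y^{2} - \tfrac{305}{1512}x + \tfrac{7061}{864}y + \tfrac{3355}{432} ≠ 0; add h_8 = \tfrac{13}{32}y^{2} - \tfrac{305}{1512}x + \tfrac{7061}{864}y + \tfrac{3355}{432} to the basis.

S(f_3,f_4): lcm = x^{3}y. S = xy^{3} + 3x^{2}y - 2x^{2} - 11xy + \tfrac{3}{2}y^{2} - 11x + \tfrac{3}{2}y.
  reduce S modulo (f_1, f_2, f_3, f_4, h_5, h_6, h_7, h_8):
  remainder -\tfrac{5723}{1911}x - \tfrac{12067}{273}y - \tfrac{12067}{273} ≠ 0; add h_9 = -\tfrac{5723}{1911}x - \tfrac{12067}{273}y - \tfrac{12067}{273} to the basis.

S(f_3,h_5): lcm = x^{2}y^{2}. S = 3xy^{2} - \tfrac{13}{21}x^{2} - 2xy - 11y^{2} - 11y.
  reduce S modulo (f_1, f_2, f_3, f_4, h_5, h_6, h_7, h_8, h_9):
  remainder \tfrac{16469915}{51507}y + \tfrac{16469915}{51507} ≠ 0; add h_10 = \tfrac{16469915}{51507}y + \tfrac{16469915}{51507} to the basis.

The other S-polynomials (S(f_2,f_3), S(f_1,h_5), S(f_2,h_5), S(f_4,h_5), S(f_1,h_6), S(f_2,h_6), S(f_3,h_6), S(f_4,h_6), S(h_5,h_6), S(f_1,h_7), S(f_2,h_7), S(f_3,h_7), S(f_4,h_7), S(h_5,h_7), S(h_6,h_7), S(f_1,h_8), S(f_2,h_8), S(f_3,h_8), S(f_4,h_8), S(h_5,h_8), S(h_6,h_8), S(h_7,h_8), S(f_1,h_9), S(f_2,h_9), S(f_3,h_9), S(f_4,h_9), S(h_5,h_9), S(h_6,h_9), S(h_7,h_9), S(h_8,h_9), S(f_1,h_10), S(f_2,h_10), S(f_3,h_10), S(f_4,h_10), S(h_5,h_10), S(h_6,h_10), S(h_7,h_10), S(h_8,h_10), S(h_9,h_10)) all reduce to 0 modulo the current basis, so we have a Gröbner basis.
Inter-reduce: drop elements whose leading term is divisible by another's, tail-reduce, and make monic.
Reduced Gröbner basis: {x, y + 1}.
Label its elements g_1 = x, g_2 = y + 1.

Reduce p = xy - 12x - 4y + 4 modulo G:
  leading term xy: subtract (y)·g_1 from xy - 12x - 4y + 4 → -12x - 4y + 4
  leading term x: subtract (-12)·g_1 from -12x - 4y + 4 → -4y + 4
  leading term y: subtract (-4)·g_2 from -4y + 4 → 8
  leading term 1: no divisor's leading term divides it; move 8 to the remainder.
  normal form = 8.
The normal form is nonzero, so p ∉ I. Since p minus its normal form lies in I, I + (p) = I + (r) where r = 8; decide whether this ideal is the whole ring.
Here r = 8 is a nonzero constant, hence a unit: 1 ∈ I + (p), the Gröbner basis of I + (p) is {1}, and the enlarged system has no common solution — adjoining p is inconsistent.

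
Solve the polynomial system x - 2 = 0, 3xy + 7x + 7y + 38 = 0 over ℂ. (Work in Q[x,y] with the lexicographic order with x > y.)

{(2, -4)}

Compute a lex Gröbner basis by Buchberger's algorithm.
f_1 = x - 2, LT = x.
f_2 = 3xy + 7x + 7y + 38, LT = xy.

S(f_1,f_2): lcm = xy. S = -7/3x - 13/3y - 38/3.
  reduce S modulo (f_1, f_2):
  remainder -13/3y - 52/3 ≠ 0; add h_3 = -13/3y - 52/3 to the basis.

The other S-polynomials (S(f_1,h_3), S(f_2,h_3)) all reduce to 0 modulo the current basis, so we have a Gröbner basis.
Inter-reduce: drop elements whose leading term is divisible by another's, tail-reduce, and make monic.
Reduced Gröbner basis: {x - 2, y + 4}.

The lex basis is triangular: the last element involves only y. Solving y + 4 = 0 gives y ∈ {-4}; substituting each value into the earlier elements determines the remaining variables.
  y = -4: the earlier basis element becomes x - 2 = 0, giving x = 2 — point (2, -4).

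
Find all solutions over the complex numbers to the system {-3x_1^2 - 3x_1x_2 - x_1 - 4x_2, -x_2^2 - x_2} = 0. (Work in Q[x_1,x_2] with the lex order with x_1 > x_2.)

{(1/3 - sqrt(13)/3, -1), (1/3 + sqrt(13)/3, -1), (-1/3, 0), (0, 0)}

Compute a lex Gröbner basis by Buchberger's algorithm.
f_1 = -3x_1^2 - 3x_1x_2 - x_1 - 4x_2, LT = x_1^2.
f_2 = -x_2^2 - x_2, LT = x_2^2.

The S-polynomials (S(f_1,f_2)) all reduce to 0 modulo the current basis, so we have a Gröbner basis.
Inter-reduce: drop elements whose leading term is divisible by another's, tail-reduce, and make monic.
Reduced Gröbner basis: {x_1^2 + x_1x_2 + 1/3x_1 + 4/3x_2, x_2^2 + x_2}.

From the last basis element, x_2^2 + x_2 = 0, so x_2 takes values in {-1, 0}. Each choice, substituted upward through the basis, yields the corresponding point(s) of the solution set.
  x_2 = -1: the earlier basis element becomes x_1^2 - 2/3x_1 - 4/3 = 0, giving x_1 = 1/3 - sqrt(13)/3, 1/3 + sqrt(13)/3 — points (1/3 - sqrt(13)/3, -1), (1/3 + sqrt(13)/3, -1).
  x_2 = 0: the earlier basis element becomes x_1^2 + 1/3x_1 = 0, giving x_1 = -1/3, 0 — points (-1/3, 0), (0, 0).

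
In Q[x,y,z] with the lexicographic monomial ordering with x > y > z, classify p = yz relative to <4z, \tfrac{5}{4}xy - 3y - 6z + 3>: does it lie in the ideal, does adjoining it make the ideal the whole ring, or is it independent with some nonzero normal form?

yz lies in I (it reduces to 0).

First compute the reduced Gröbner basis of I by Buchberger's algorithm.
f_1 = 4z, LT = z.
f_2 = \tfrac{5}{4}xy - 3y - 6z + 3, LT = xy.

The S-polynomials (S(f_1,f_2)) all reduce to 0 modulo the current basis, so we have a Gröbner basis.
Inter-reduce: drop elements whose leading term is divisible by another's, tail-reduce, and make monic.
Reduced Gröbner basis: {xy - \tfrac{12}{5}y + \tfrac{12}{5}, z}.
Label its elements g_1 = xy - \tfrac{12}{5}y + \tfrac{12}{5}, g_2 = z.

Reduce p = yz modulo G:
  leading term yz: subtract (y)·g_2 from yz → 0
  normal form = 0.
Since the normal form is 0, p ∈ I.

The remainder on division by a Gröbner basis is unique — it is the normal form.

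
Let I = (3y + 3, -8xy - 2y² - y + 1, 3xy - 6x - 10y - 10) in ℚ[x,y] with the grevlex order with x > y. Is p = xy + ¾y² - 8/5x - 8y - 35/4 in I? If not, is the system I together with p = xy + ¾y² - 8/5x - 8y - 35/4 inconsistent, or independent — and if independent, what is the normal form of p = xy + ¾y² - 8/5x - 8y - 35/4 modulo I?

xy + ¾y² - 8/5x - 8y - 35/4 lies in I (it reduces to 0).

First compute the reduced Gröbner basis of I by Buchberger's algorithm.
f_1 = 3y + 3, LT = y.
f_2 = -8xy - 2y² - y + 1, LT = xy.
f_3 = 3xy - 6x - 10y - 10, LT = xy.

S(f_1,f_2): lcm = xy. S = -¼y² + x - ⅛y + ⅛.
  reduce S modulo (f_1, f_2, f_3):
  remainder x ≠ 0; add h_4 = x to the basis.

The other S-polynomials (S(f_1,f_3), S(f_2,f_3), S(f_1,h_4), S(f_2,h_4), S(f_3,h_4)) all reduce to 0 modulo the current basis, so we have a Gröbner basis.
Inter-reduce: drop elements whose leading term is divisible by another's, tail-reduce, and make monic.
Reduced Gröbner basis: {x, y + 1}.
Label its elements g_1 = x, g_2 = y + 1.

Reduce p = xy + ¾y² - 8/5x - 8y - 35/4 modulo G:
  leading term xy: subtract (y)·g_1 from xy + ¾y² - 8/5x - 8y - 35/4 → ¾y² - 8/5x - 8y - 35/4
  leading term y²: subtract (¾y)·g_2 from ¾y² - 8/5x - 8y - 35/4 → -8/5x - 35/4y - 35/4
  leading term x: subtract (-8/5)·g_1 from -8/5x - 35/4y - 35/4 → -35/4y - 35/4
  leading term y: subtract (-35/4)·g_2 from -35/4y - 35/4 → 0
  normal form = 0.
Since the normal form is 0, p ∈ I.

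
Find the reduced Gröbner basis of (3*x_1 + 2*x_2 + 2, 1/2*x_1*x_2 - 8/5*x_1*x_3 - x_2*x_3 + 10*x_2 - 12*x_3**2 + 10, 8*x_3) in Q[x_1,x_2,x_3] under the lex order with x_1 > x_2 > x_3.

The reduced Gröbner basis is the canonical form of the ideal for this ordering.

f_1 = 3*x_1 + 2*x_2 + 2, LT = x_1.
f_2 = 1/2*x_1*x_2 - 8/5*x_1*x_3 - x_2*x_3 + 10*x_2 - 12*x_3**2 + 10, LT = x_1*x_2.
f_3 = 8*x_3, LT = x_3.

S(f_1,f_2): lcm = x_1*x_2. S = 16/5*x_1*x_3 + 2/3*x_2**2 + 2*x_2*x_3 - 58/3*x_2 + 24*x_3**2 - 20.
  reduce S modulo (f_1, f_2, f_3):
  remainder 2/3*x_2**2 - 58/3*x_2 - 20 ≠ 0; add g_4 = 2/3*x_2**2 - 58/3*x_2 - 20 to the basis.

The other S-polynomials (S(f_1,f_3), S(f_2,f_3), S(f_1,g_4), S(f_2,g_4), S(f_3,g_4)) all reduce to 0 modulo the current basis, so we have a Gröbner basis.
Inter-reduce: drop elements whose leading term is divisible by another's, tail-reduce, and make monic.

G = {x_1 + 2/3*x_2 + 2/3, x_2**2 - 29*x_2 - 30, x_3}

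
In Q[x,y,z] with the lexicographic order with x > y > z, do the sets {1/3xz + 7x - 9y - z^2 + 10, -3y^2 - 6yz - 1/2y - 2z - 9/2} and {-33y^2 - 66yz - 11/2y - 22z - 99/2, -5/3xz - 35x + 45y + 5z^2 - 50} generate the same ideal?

Equality of ideals is decidable: compute both reduced Gröbner bases (unique for the ordering) and check whether they agree.
Buchberger on the first generating set:
f_1 = 1/3xz + 7x - 9y - z^2 + 10, LT = xz.
f_2 = -3y^2 - 6yz - 1/2y - 2z - 9/2, LT = y^2.

The S-polynomials (S(f_1,f_2)) all reduce to 0 modulo the current basis, so we have a Gröbner basis.
Inter-reduce: drop elements whose leading term is divisible by another's, tail-reduce, and make monic.
Reduced Gröbner basis: {xz + 21x - 27y - 3z^2 + 30, y^2 + 2yz + 1/6y + 2/3z + 3/2}.

Buchberger on the second generating set:
h_1 = -33y^2 - 66yz - 11/2y - 22z - 99/2, LT = y^2.
h_2 = -5/3xz - 35x + 45y + 5z^2 - 50, LT = xz.

The S-polynomials (S(h_1,h_2)) all reduce to 0 modulo the current basis, so we have a Gröbner basis.
Inter-reduce: drop elements whose leading term is divisible by another's, tail-reduce, and make monic.
Reduced Gröbner basis: {xz + 21x - 27y - 3z^2 + 30, y^2 + 2yz + 1/6y + 2/3z + 3/2}.

These coincide, so the ideals are equal.
The choice of monomial ordering does not affect the verdict — as long as both bases are computed under the same ordering, their equality decides ideal equality.

Yes, the ideals are equal.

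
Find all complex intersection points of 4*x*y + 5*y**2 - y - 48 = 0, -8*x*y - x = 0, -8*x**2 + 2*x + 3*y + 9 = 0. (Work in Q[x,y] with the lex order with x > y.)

Compute a lex Gröbner basis by Buchberger's algorithm.
f_1 = 4*x*y + 5*y**2 - y - 48, LT = x*y.
f_2 = -8*x*y - x, LT = x*y.
f_3 = -8*x**2 + 2*x + 3*y + 9, LT = x**2.

S(f_1,f_2): lcm = x*y. S = -1/8*x + 5/4*y**2 - 1/4*y - 12.
  reduce S modulo (f_1, f_2, f_3):
  remainder -1/8*x + 5/4*y**2 - 1/4*y - 12 ≠ 0; add h_4 = -1/8*x + 5/4*y**2 - 1/4*y - 12 to the basis.

S(f_1,f_3): lcm = x**2*y. S = 5/4*x*y**2 - 12*x + 3/8*y**2 + 9/8*y.
  reduce S modulo (f_1, f_2, f_3, h_4):
  remainder -25/16*y**3 - 1909/16*y**2 + 321/8*y + 1152 ≠ 0; add h_5 = -25/16*y**3 - 1909/16*y**2 + 321/8*y + 1152 to the basis.

S(f_2,f_3): lcm = x**2*y. S = 1/8*x**2 + 1/4*x*y + 3/8*y**2 + 9/8*y.
  reduce S modulo (f_1, f_2, f_3, h_4, h_5):
  remainder 3/8*y**2 + 75/64*y + 9/64 ≠ 0; add h_6 = 3/8*y**2 + 75/64*y + 9/64 to the basis.

S(f_1,h_4): lcm = x*y. S = 10*y**3 - 3/4*y**2 - 385/4*y - 12.
  reduce S modulo (f_1, f_2, f_3, h_4, h_5, h_6):
  remainder 407863/160*y + 1223589/160 ≠ 0; add h_7 = 407863/160*y + 1223589/160 to the basis.

The other S-polynomials (S(f_2,h_4), S(f_3,h_4), S(f_1,h_5), S(f_2,h_5), S(f_3,h_5), S(h_4,h_5), S(f_1,h_6), S(f_2,h_6), S(f_3,h_6), S(h_4,h_6), S(h_5,h_6), S(f_1,h_7), S(f_2,h_7), S(f_3,h_7), S(h_4,h_7), S(h_5,h_7), S(h_6,h_7)) all reduce to 0 modulo the current basis, so we have a Gröbner basis.
Inter-reduce: drop elements whose leading term is divisible by another's, tail-reduce, and make monic.
Reduced Gröbner basis: {x, y + 3}.

Since the basis is lex-ordered, y + 3 is univariate in y. Its roots are {-3}. Back-substituting each root into the other basis elements fixes the other coordinates.
  y = -3: the earlier basis element becomes x = 0, giving x = 0 — point (0, -3).

{(0, -3)}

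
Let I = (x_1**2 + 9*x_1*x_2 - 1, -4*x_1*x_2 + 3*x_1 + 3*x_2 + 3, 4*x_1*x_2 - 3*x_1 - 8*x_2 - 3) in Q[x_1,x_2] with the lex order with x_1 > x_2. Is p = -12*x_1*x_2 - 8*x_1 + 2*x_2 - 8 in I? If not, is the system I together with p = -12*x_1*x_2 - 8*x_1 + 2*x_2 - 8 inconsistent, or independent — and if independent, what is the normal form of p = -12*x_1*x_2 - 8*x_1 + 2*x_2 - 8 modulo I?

-12*x_1*x_2 - 8*x_1 + 2*x_2 - 8 lies in I (it reduces to 0).

First compute the reduced Gröbner basis of I by Buchberger's algorithm.
f_1 = x_1**2 + 9*x_1*x_2 - 1, LT = x_1**2.
f_2 = -4*x_1*x_2 + 3*x_1 + 3*x_2 + 3, LT = x_1*x_2.
f_3 = 4*x_1*x_2 - 3*x_1 - 8*x_2 - 3, LT = x_1*x_2.

S(f_1,f_2): lcm = x_1**2*x_2. S = 3/4*x_1**2 + 9*x_1*x_2**2 + 3/4*x_1*x_2 + 3/4*x_1 - x_2.
  leading term x_1**2: subtract (3/4)·f_1 from 3/4*x_1**2 + 9*x_1*x_2**2 + 3/4*x_1*x_2 + 3/4*x_1 - x_2 → 9*x_1*x_2**2 - 6*x_1*x_2 + 3/4*x_1 - x_2 + 3/4
  leading term x_1*x_2**2: subtract (-9/4*x_2)·f_2 from 9*x_1*x_2**2 - 6*x_1*x_2 + 3/4*x_1 - x_2 + 3/4 → 3/4*x_1*x_2 + 3/4*x_1 + 27/4*x_2**2 + 23/4*x_2 + 3/4
  leading term x_1*x_2: subtract (-3/16)·f_2 from 3/4*x_1*x_2 + 3/4*x_1 + 27/4*x_2**2 + 23/4*x_2 + 3/4 → 21/16*x_1 + 27/4*x_2**2 + 101/16*x_2 + 21/16
  leading term x_1: no divisor's leading term divides it; move 21/16*x_1 to the remainder.
  leading term x_2**2: no divisor's leading term divides it; move 27/4*x_2**2 to the remainder.
  leading term x_2: no divisor's leading term divides it; move 101/16*x_2 to the remainder.
  leading term 1: no divisor's leading term divides it; move 21/16 to the remainder.
  remainder 21/16*x_1 + 27/4*x_2**2 + 101/16*x_2 + 21/16 ≠ 0; add h_4 = 21/16*x_1 + 27/4*x_2**2 + 101/16*x_2 + 21/16 to the basis.

S(f_1,f_3): lcm = x_1**2*x_2. S = 3/4*x_1**2 + 9*x_1*x_2**2 + 2*x_1*x_2 + 3/4*x_1 - x_2.
  leading term x_1**2: subtract (3/4)·f_1 from 3/4*x_1**2 + 9*x_1*x_2**2 + 2*x_1*x_2 + 3/4*x_1 - x_2 → 9*x_1*x_2**2 - 19/4*x_1*x_2 + 3/4*x_1 - x_2 + 3/4
  leading term x_1*x_2**2: subtract (-9/4*x_2)·f_2 from 9*x_1*x_2**2 - 19/4*x_1*x_2 + 3/4*x_1 - x_2 + 3/4 → 2*x_1*x_2 + 3/4*x_1 + 27/4*x_2**2 + 23/4*x_2 + 3/4
  leading term x_1*x_2: subtract (-1/2)·f_2 from 2*x_1*x_2 + 3/4*x_1 + 27/4*x_2**2 + 23/4*x_2 + 3/4 → 9/4*x_1 + 27/4*x_2**2 + 29/4*x_2 + 9/4
  leading term x_1: subtract (12/7)·h_4 from 9/4*x_1 + 27/4*x_2**2 + 29/4*x_2 + 9/4 → -135/28*x_2**2 - 25/7*x_2
  leading term x_2**2: no divisor's leading term divides it; move -135/28*x_2**2 to the remainder.
  leading term x_2: no divisor's leading term divides it; move -25/7*x_2 to the remainder.
  remainder -135/28*x_2**2 - 25/7*x_2 ≠ 0; add h_5 = -135/28*x_2**2 - 25/7*x_2 to the basis.

S(f_2,f_3): lcm = x_1*x_2. S = 5/4*x_2.
  leading term x_2: no divisor's leading term divides it; move 5/4*x_2 to the remainder.
  remainder 5/4*x_2 ≠ 0; add h_6 = 5/4*x_2 to the basis.

The other S-polynomials (S(f_1,h_4), S(f_2,h_4), S(f_3,h_4), S(f_1,h_5), S(f_2,h_5), S(f_3,h_5), S(h_4,h_5), S(f_1,h_6), S(f_2,h_6), S(f_3,h_6), S(h_4,h_6), S(h_5,h_6)) all reduce to 0 modulo the current basis, so we have a Gröbner basis.
Inter-reduce: drop elements whose leading term is divisible by another's, tail-reduce, and make monic.
Reduced Gröbner basis: {x_1 + 1, x_2}.
Label its elements g_1 = x_1 + 1, g_2 = x_2.

Reduce p = -12*x_1*x_2 - 8*x_1 + 2*x_2 - 8 modulo G:
  leading term x_1*x_2: subtract (-12*x_2)·g_1 from -12*x_1*x_2 - 8*x_1 + 2*x_2 - 8 → -8*x_1 + 14*x_2 - 8
  leading term x_1: subtract (-8)·g_1 from -8*x_1 + 14*x_2 - 8 → 14*x_2
  leading term x_2: subtract (14)·g_2 from 14*x_2 → 0
  normal form = 0.
Since the normal form is 0, p ∈ I.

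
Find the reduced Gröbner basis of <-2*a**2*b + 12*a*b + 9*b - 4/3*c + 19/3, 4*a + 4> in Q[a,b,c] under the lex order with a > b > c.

G = {a + 1, b + 4/15*c - 19/15}

f_1 = -2*a**2*b + 12*a*b + 9*b - 4/3*c + 19/3, LT = a**2*b.
f_2 = 4*a + 4, LT = a.

S(f_1,f_2): lcm = a**2*b. S = -7*a*b - 9/2*b + 2/3*c - 19/6.
  leading term a*b: subtract (-7/4*b)·f_2 from -7*a*b - 9/2*b + 2/3*c - 19/6 → 5/2*b + 2/3*c - 19/6
  leading term b: no divisor's leading term divides it; move 5/2*b to the remainder.
  leading term c: no divisor's leading term divides it; move 2/3*c to the remainder.
  leading term 1: no divisor's leading term divides it; move -19/6 to the remainder.
  remainder 5/2*b + 2/3*c - 19/6 ≠ 0; add g_3 = 5/2*b + 2/3*c - 19/6 to the basis.

S(f_1,g_3): lcm = a**2*b. S = -4/15*a**2*c + 19/15*a**2 - 6*a*b - 9/2*b + 2/3*c - 19/6.
  leading term a**2*c: subtract (-1/15*a*c)·f_2 from -4/15*a**2*c + 19/15*a**2 - 6*a*b - 9/2*b + 2/3*c - 19/6 → 19/15*a**2 - 6*a*b + 4/15*a*c - 9/2*b + 2/3*c - 19/6
  leading term a**2: subtract (19/60*a)·f_2 from 19/15*a**2 - 6*a*b + 4/15*a*c - 9/2*b + 2/3*c - 19/6 → -6*a*b + 4/15*a*c - 19/15*a - 9/2*b + 2/3*c - 19/6
  leading term a*b: subtract (-3/2*b)·f_2 from -6*a*b + 4/15*a*c - 19/15*a - 9/2*b + 2/3*c - 19/6 → 4/15*a*c - 19/15*a + 3/2*b + 2/3*c - 19/6
  leading term a*c: subtract (1/15*c)·f_2 from 4/15*a*c - 19/15*a + 3/2*b + 2/3*c - 19/6 → -19/15*a + 3/2*b + 2/5*c - 19/6
  leading term a: subtract (-19/60)·f_2 from -19/15*a + 3/2*b + 2/5*c - 19/6 → 3/2*b + 2/5*c - 19/10
  leading term b: subtract (3/5)·g_3 from 3/2*b + 2/5*c - 19/10 → 0
  remainder 0.

S(f_2,g_3): leading monomials are coprime, so the S-polynomial reduces to 0 (Buchberger's first criterion).
Every S-polynomial of the final basis reduces to 0, so we have a Gröbner basis.
Inter-reduce: drop elements whose leading term is divisible by another's, tail-reduce, and make monic.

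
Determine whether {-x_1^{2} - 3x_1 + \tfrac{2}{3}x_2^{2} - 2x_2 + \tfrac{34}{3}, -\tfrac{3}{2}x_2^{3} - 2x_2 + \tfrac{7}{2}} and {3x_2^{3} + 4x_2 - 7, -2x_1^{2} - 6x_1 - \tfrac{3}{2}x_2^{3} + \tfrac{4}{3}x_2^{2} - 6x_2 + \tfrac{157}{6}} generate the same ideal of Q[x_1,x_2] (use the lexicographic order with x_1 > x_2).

Yes, the ideals are equal.

Equality of ideals is decidable: compute both reduced Gröbner bases (unique for the ordering) and check whether they agree.
Buchberger on the first generating set:
f_1 = -x_1^{2} - 3x_1 + \tfrac{2}{3}x_2^{2} - 2x_2 + \tfrac{34}{3}, LT = x_1^{2}.
f_2 = -\tfrac{3}{2}x_2^{3} - 2x_2 + \tfrac{7}{2}, LT = x_2^{3}.

The S-polynomials (S(f_1,f_2)) all reduce to 0 modulo the current basis, so we have a Gröbner basis.
Inter-reduce: drop elements whose leading term is divisible by another's, tail-reduce, and make monic.
Reduced Gröbner basis: {x_1^{2} + 3x_1 - \tfrac{2}{3}x_2^{2} + 2x_2 - \tfrac{34}{3}, x_2^{3} + \tfrac{4}{3}x_2 - \tfrac{7}{3}}.

Buchberger on the second generating set:
h_1 = 3x_2^{3} + 4x_2 - 7, LT = x_2^{3}.
h_2 = -2x_1^{2} - 6x_1 - \tfrac{3}{2}x_2^{3} + \tfrac{4}{3}x_2^{2} - 6x_2 + \tfrac{157}{6}, LT = x_1^{2}.

The S-polynomials (S(h_1,h_2)) all reduce to 0 modulo the current basis, so we have a Gröbner basis.
Inter-reduce: drop elements whose leading term is divisible by another's, tail-reduce, and make monic.
Reduced Gröbner basis: {x_1^{2} + 3x_1 - \tfrac{2}{3}x_2^{2} + 2x_2 - \tfrac{34}{3}, x_2^{3} + \tfrac{4}{3}x_2 - \tfrac{7}{3}}.

Same reduced basis, so the two generating sets span the same ideal.
The choice of monomial ordering does not affect the verdict — as long as both bases are computed under the same ordering, their equality decides ideal equality.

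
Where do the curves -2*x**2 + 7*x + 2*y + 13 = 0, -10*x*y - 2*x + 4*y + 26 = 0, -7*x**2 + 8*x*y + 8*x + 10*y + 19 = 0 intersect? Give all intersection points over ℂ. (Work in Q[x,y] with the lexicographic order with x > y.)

{(-1, -2)}

Compute a lex Gröbner basis by Buchberger's algorithm.
f_1 = -2*x**2 + 7*x + 2*y + 13, LT = x**2.
f_2 = -10*x*y - 2*x + 4*y + 26, LT = x*y.
f_3 = -7*x**2 + 8*x*y + 8*x + 10*y + 19, LT = x**2.

S(f_1,f_2): lcm = x**2*y. S = -1/5*x**2 - 31/10*x*y + 13/5*x - y**2 - 13/2*y.
  leading term x**2: subtract (1/10)·f_1 from -1/5*x**2 - 31/10*x*y + 13/5*x - y**2 - 13/2*y → -31/10*x*y + 19/10*x - y**2 - 67/10*y - 13/10
  leading term x*y: subtract (31/100)·f_2 from -31/10*x*y + 19/10*x - y**2 - 67/10*y - 13/10 → 63/25*x - y**2 - 397/50*y - 234/25
  leading term x: no divisor's leading term divides it; move 63/25*x to the remainder.
  leading term y**2: no divisor's leading term divides it; move -y**2 to the remainder.
  leading term y: no divisor's leading term divides it; move -397/50*y to the remainder.
  leading term 1: no divisor's leading term divides it; move -234/25 to the remainder.
  remainder 63/25*x - y**2 - 397/50*y - 234/25 ≠ 0; add h_4 = 63/25*x - y**2 - 397/50*y - 234/25 to the basis.

S(f_1,f_3): lcm = x**2. S = 8/7*x*y - 33/14*x + 3/7*y - 53/14.
  leading term x*y: subtract (-4/35)·f_2 from 8/7*x*y - 33/14*x + 3/7*y - 53/14 → -181/70*x + 31/35*y - 57/70
  leading term x: subtract (-905/882)·h_4 from -181/70*x + 31/35*y - 57/70 → -905/882*y**2 - 12809/1764*y - 1021/98
  leading term y**2: no divisor's leading term divides it; move -905/882*y**2 to the remainder.
  leading term y: no divisor's leading term divides it; move -12809/1764*y to the remainder.
  leading term 1: no divisor's leading term divides it; move -1021/98 to the remainder.
  remainder -905/882*y**2 - 12809/1764*y - 1021/98 ≠ 0; add h_5 = -905/882*y**2 - 12809/1764*y - 1021/98 to the basis.

S(f_2,f_3): lcm = x**2*y. S = 1/5*x**2 + 8/7*x*y**2 + 26/35*x*y - 13/5*x + 10/7*y**2 + 19/7*y.
  leading term x**2: subtract (-1/10)·f_1 from 1/5*x**2 + 8/7*x*y**2 + 26/35*x*y - 13/5*x + 10/7*y**2 + 19/7*y → 8/7*x*y**2 + 26/35*x*y - 19/10*x + 10/7*y**2 + 102/35*y + 13/10
  leading term x*y**2: subtract (-4/35*y)·f_2 from 8/7*x*y**2 + 26/35*x*y - 19/10*x + 10/7*y**2 + 102/35*y + 13/10 → 18/35*x*y - 19/10*x + 66/35*y**2 + 206/35*y + 13/10
  leading term x*y: subtract (-9/175)·f_2 from 18/35*x*y - 19/10*x + 66/35*y**2 + 206/35*y + 13/10 → -701/350*x + 66/35*y**2 + 1066/175*y + 923/350
  leading term x: subtract (-701/882)·h_4 from -701/350*x + 66/35*y**2 + 1066/175*y + 923/350 → 4811/4410*y**2 - 1933/8820*y - 2353/490
  leading term y**2: subtract (-4811/4525)·h_5 from 4811/4410*y**2 - 1933/8820*y - 2353/490 → -35926/4525*y - 71852/4525
  leading term y: no divisor's leading term divides it; move -35926/4525*y to the remainder.
  leading term 1: no divisor's leading term divides it; move -71852/4525 to the remainder.
  remainder -35926/4525*y - 71852/4525 ≠ 0; add h_6 = -35926/4525*y - 71852/4525 to the basis.

S(f_1,h_4): lcm = x**2. S = 25/63*x*y**2 + 397/126*x*y + 3/14*x - y - 13/2.
  leading term x*y**2: subtract (-5/126*y)·f_2 from 25/63*x*y**2 + 397/126*x*y + 3/14*x - y - 13/2 → 43/14*x*y + 3/14*x + 10/63*y**2 + 2/63*y - 13/2
  leading term x*y: subtract (-43/140)·f_2 from 43/14*x*y + 3/14*x + 10/63*y**2 + 2/63*y - 13/2 → -2/5*x + 10/63*y**2 + 397/315*y + 52/35
  leading term x: subtract (-10/63)·h_4 from -2/5*x + 10/63*y**2 + 397/315*y + 52/35 → 0
  remainder 0.

S(f_2,h_4): lcm = x*y. S = 1/5*x + 25/63*y**3 + 397/126*y**2 + 116/35*y - 13/5.
  leading term x: subtract (5/63)·h_4 from 1/5*x + 25/63*y**3 + 397/126*y**2 + 116/35*y - 13/5 → 25/63*y**3 + 407/126*y**2 + 71/18*y - 13/7
  leading term y**3: subtract (-70/181*y)·h_5 from 25/63*y**3 + 407/126*y**2 + 71/18*y - 13/7 → 4811/11403*y**2 - 1933/22806*y - 13/7
  leading term y**2: subtract (-67354/163805)·h_5 from 4811/11403*y**2 - 1933/22806*y - 13/7 → -502964/163805*y - 1005928/163805
  leading term y: subtract (70/181)·h_6 from -502964/163805*y - 1005928/163805 → 0
  remainder 0.

S(f_3,h_4): lcm = x**2. S = 25/63*x*y**2 + 253/126*x*y + 18/7*x - 10/7*y - 19/7.
  leading term x*y**2: subtract (-5/126*y)·f_2 from 25/63*x*y**2 + 253/126*x*y + 18/7*x - 10/7*y - 19/7 → 27/14*x*y + 18/7*x + 10/63*y**2 - 25/63*y - 19/7
  leading term x*y: subtract (-27/140)·f_2 from 27/14*x*y + 18/7*x + 10/63*y**2 - 25/63*y - 19/7 → 153/70*x + 10/63*y**2 + 118/315*y + 23/10
  leading term x: subtract (85/98)·h_4 from 153/70*x + 10/63*y**2 + 118/315*y + 23/10 → 905/882*y**2 + 12809/1764*y + 1021/98
  leading term y**2: subtract (-1)·h_5 from 905/882*y**2 + 12809/1764*y + 1021/98 → 0
  remainder 0.

S(f_1,h_5): leading monomials are coprime, so the S-polynomial reduces to 0 (Buchberger's first criterion).
S(f_2,h_5): lcm = x*y**2. S = -12447/1810*x*y - 9189/905*x - 2/5*y**2 - 13/5*y.
  leading term x*y: subtract (12447/18100)·f_2 from -12447/1810*x*y - 9189/905*x - 2/5*y**2 - 13/5*y → -79443/9050*x - 2/5*y**2 - 24212/4525*y - 161811/9050
  leading term x: subtract (-1261/362)·h_4 from -79443/9050*x - 2/5*y**2 - 24212/4525*y - 161811/9050 → -7029/1810*y**2 - 119493/3620*y - 91377/1810
  leading term y**2: subtract (3099789/819025)·h_5 from -7029/1810*y**2 - 119493/3620*y - 91377/1810 → -4526676/819025*y - 9053352/819025
  leading term y: subtract (126/181)·h_6 from -4526676/819025*y - 9053352/819025 → 0
  remainder 0.

S(f_3,h_5): leading monomials are coprime, so the S-polynomial reduces to 0 (Buchberger's first criterion).
S(h_4,h_5): leading monomials are coprime, so the S-polynomial reduces to 0 (Buchberger's first criterion).
S(f_1,h_6): leading monomials are coprime, so the S-polynomial reduces to 0 (Buchberger's first criterion).
S(f_2,h_6): lcm = x*y. S = -9/5*x - 2/5*y - 13/5.
  leading term x: subtract (-5/7)·h_4 from -9/5*x - 2/5*y - 13/5 → -5/7*y**2 - 85/14*y - 65/7
  leading term y**2: subtract (126/181)·h_5 from -5/7*y**2 - 85/14*y - 65/7 → -184/181*y - 368/181
  leading term y: subtract (100/781)·h_6 from -184/181*y - 368/181 → 0
  remainder 0.

S(f_3,h_6): leading monomials are coprime, so the S-polynomial reduces to 0 (Buchberger's first criterion).
S(h_4,h_6): leading monomials are coprime, so the S-polynomial reduces to 0 (Buchberger's first criterion).
S(h_5,h_6): lcm = y**2. S = 9189/1810*y + 9189/905.
  leading term y: subtract (-45945/71852)·h_6 from 9189/1810*y + 9189/905 → 0
  remainder 0.

Every S-polynomial of the final basis reduces to 0, so we have a Gröbner basis.
Inter-reduce: drop elements whose leading term is divisible by another's, tail-reduce, and make monic.
Reduced Gröbner basis: {x + 1, y + 2}.

A lex Gröbner basis eliminates variables successively. Here y + 2 depends only on y, with roots {-2}; lifting each root through the earlier basis elements recovers the full solutions.
  y = -2: the earlier basis element becomes x + 1 = 0, giving x = -1 — point (-1, -2).
Each listed point satisfies every original equation (direct substitution).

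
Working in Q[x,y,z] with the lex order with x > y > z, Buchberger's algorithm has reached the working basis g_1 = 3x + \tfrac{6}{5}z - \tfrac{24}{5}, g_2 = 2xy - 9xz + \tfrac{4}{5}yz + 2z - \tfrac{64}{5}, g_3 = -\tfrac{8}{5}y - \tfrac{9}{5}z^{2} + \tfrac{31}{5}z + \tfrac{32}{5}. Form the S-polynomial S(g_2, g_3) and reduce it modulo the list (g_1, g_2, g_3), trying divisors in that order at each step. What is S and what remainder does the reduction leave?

S(g_2, g_3) = -\tfrac{9}{8}xz^{2} - \tfrac{5}{8}xz + 4x + \tfrac{2}{5}yz + z - \tfrac{32}{5}; remainder on division = 0.

lcm(LM(g_2), LM(g_3)) = xy.
S = (lcm/LT(g_2))·g_2 − (lcm/LT(g_3))·g_3 = -\tfrac{9}{8}xz^{2} - \tfrac{5}{8}xz + 4x + \tfrac{2}{5}yz + z - \tfrac{32}{5}.
Reduce S modulo (g_1, g_2, g_3) in that order:
  leading term xz^{2}: subtract (-\tfrac{3}{8}z^{2})·g_1 from -\tfrac{9}{8}xz^{2} - \tfrac{5}{8}xz + 4x + \tfrac{2}{5}yz + z - \tfrac{32}{5} → -\tfrac{5}{8}xz + 4x + \tfrac{2}{5}yz + \tfrac{9}{20}z^{3} - \tfrac{9}{5}z^{2} + z - \tfrac{32}{5}
  leading term xz: subtract (-\tfrac{5}{24}z)·g_1 from -\tfrac{5}{8}xz + 4x + \tfrac{2}{5}yz + \tfrac{9}{20}z^{3} - \tfrac{9}{5}z^{2} + z - \tfrac{32}{5} → 4x + \tfrac{2}{5}yz + \tfrac{9}{20}z^{3} - \tfrac{31}{20}z^{2} - \tfrac{32}{5}
  leading term x: subtract (\tfrac{4}{3})·g_1 from 4x + \tfrac{2}{5}yz + \tfrac{9}{20}z^{3} - \tfrac{31}{20}z^{2} - \tfrac{32}{5} → \tfrac{2}{5}yz + \tfrac{9}{20}z^{3} - \tfrac{31}{20}z^{2} - \tfrac{8}{5}z
  leading term yz: subtract (-\tfrac{1}{4}z)·g_3 from \tfrac{2}{5}yz + \tfrac{9}{20}z^{3} - \tfrac{31}{20}z^{2} - \tfrac{8}{5}z → 0
The remainder is 0, so this S-polynomial contributes no new basis element.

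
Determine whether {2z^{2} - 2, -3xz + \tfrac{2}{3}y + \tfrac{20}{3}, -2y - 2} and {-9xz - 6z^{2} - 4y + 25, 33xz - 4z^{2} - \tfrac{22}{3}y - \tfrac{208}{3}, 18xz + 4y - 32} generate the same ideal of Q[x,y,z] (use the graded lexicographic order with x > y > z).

No, the ideals differ.

For a fixed monomial order, each ideal has a unique reduced Gröbner basis; comparing bases decides equality.
Buchberger on the first generating set:
f_1 = 2z^{2} - 2, LT = z^{2}.
f_2 = -3xz + \tfrac{2}{3}y + \tfrac{20}{3}, LT = xz.
f_3 = -2y - 2, LT = y.

S(f_1,f_2): lcm = xz^{2}. S = \tfrac{2}{9}yz - x + \tfrac{20}{9}z.
  reduce S modulo (f_1, f_2, f_3):
  remainder -x + 2z ≠ 0; add g_4 = -x + 2z to the basis.

The other S-polynomials (S(f_1,f_3), S(f_2,f_3), S(f_1,g_4), S(f_2,g_4), S(f_3,g_4)) all reduce to 0 modulo the current basis, so we have a Gröbner basis.
Inter-reduce: drop elements whose leading term is divisible by another's, tail-reduce, and make monic.
Reduced Gröbner basis: {z^{2} - 1, x - 2z, y + 1}.

Buchberger on the second generating set:
h_1 = -9xz - 6z^{2} - 4y + 25, LT = xz.
h_2 = 33xz - 4z^{2} - \tfrac{22}{3}y - \tfrac{208}{3}, LT = xz.
h_3 = 18xz + 4y - 32, LT = xz.

S(h_1,h_2): lcm = xz. S = \tfrac{26}{33}z^{2} + \tfrac{2}{3}y - \tfrac{67}{99}.
  reduce S modulo (h_1, h_2, h_3):
  remainder \tfrac{26}{33}z^{2} + \tfrac{2}{3}y - \tfrac{67}{99} ≠ 0; add k_4 = \tfrac{26}{33}z^{2} + \tfrac{2}{3}y - \tfrac{67}{99} to the basis.

S(h_1,h_3): lcm = xz. S = \tfrac{2}{3}z^{2} + \tfrac{2}{9}y - 1.
  reduce S modulo (h_1, h_2, h_3, k_4):
  remainder -\tfrac{40}{117}y - \tfrac{50}{117} ≠ 0; add k_5 = -\tfrac{40}{117}y - \tfrac{50}{117} to the basis.

S(h_1,k_4): lcm = xz^{2}. S = \tfrac{2}{3}z^{3} - \tfrac{11}{13}xy + \tfrac{4}{9}yz + \tfrac{67}{78}x - \tfrac{25}{9}z.
  reduce S modulo (h_1, h_2, h_3, k_4, k_5):
  remainder \tfrac{23}{12}x - \tfrac{37}{18}z ≠ 0; add k_6 = \tfrac{23}{12}x - \tfrac{37}{18}z to the basis.

The other S-polynomials (S(h_2,h_3), S(h_2,k_4), S(h_3,k_4), S(h_1,k_5), S(h_2,k_5), S(h_3,k_5), S(k_4,k_5), S(h_1,k_6), S(h_2,k_6), S(h_3,k_6), S(k_4,k_6), S(k_5,k_6)) all reduce to 0 modulo the current basis, so we have a Gröbner basis.
Inter-reduce: drop elements whose leading term is divisible by another's, tail-reduce, and make monic.
Reduced Gröbner basis: {z^{2} - \tfrac{23}{12}, x - \tfrac{74}{69}z, y + \tfrac{5}{4}}.

The bases are distinct; the ideals are different.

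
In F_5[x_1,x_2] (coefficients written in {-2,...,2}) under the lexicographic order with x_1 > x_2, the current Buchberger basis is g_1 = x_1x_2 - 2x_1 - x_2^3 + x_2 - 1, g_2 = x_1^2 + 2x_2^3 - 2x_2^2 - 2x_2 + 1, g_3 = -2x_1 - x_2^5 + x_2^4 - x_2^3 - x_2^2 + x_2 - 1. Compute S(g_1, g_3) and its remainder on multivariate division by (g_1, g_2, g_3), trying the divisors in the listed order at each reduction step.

S(g_1, g_3) = -2x_1 + 2x_2^6 - 2x_2^5 + 2x_2^4 + x_2^3 - 2x_2^2 - 2x_2 - 1; remainder on division = 2x_2^6 - x_2^5 + x_2^4 + 2x_2^3 - x_2^2 + 2x_2.

lcm(LM(g_1), LM(g_3)) = x_1x_2.
S = (lcm/LT(g_1))·g_1 − (lcm/LT(g_3))·g_3 = -2x_1 + 2x_2^6 - 2x_2^5 + 2x_2^4 + x_2^3 - 2x_2^2 - 2x_2 - 1.
Reduce S modulo (g_1, g_2, g_3) in that order:
  leading term x_1: subtract (1)·g_3 from -2x_1 + 2x_2^6 - 2x_2^5 + 2x_2^4 + x_2^3 - 2x_2^2 - 2x_2 - 1 → 2x_2^6 - x_2^5 + x_2^4 + 2x_2^3 - x_2^2 + 2x_2
  leading term x_2^6: no divisor's leading term divides it; move 2x_2^6 to the remainder.
  leading term x_2^5: no divisor's leading term divides it; move -x_2^5 to the remainder.
  leading term x_2^4: no divisor's leading term divides it; move x_2^4 to the remainder.
  leading term x_2^3: no divisor's leading term divides it; move 2x_2^3 to the remainder.
  leading term x_2^2: no divisor's leading term divides it; move -x_2^2 to the remainder.
  leading term x_2: no divisor's leading term divides it; move 2x_2 to the remainder.
The remainder 2x_2^6 - x_2^5 + x_2^4 + 2x_2^3 - x_2^2 + 2x_2 is nonzero, so it would be added as the next basis element.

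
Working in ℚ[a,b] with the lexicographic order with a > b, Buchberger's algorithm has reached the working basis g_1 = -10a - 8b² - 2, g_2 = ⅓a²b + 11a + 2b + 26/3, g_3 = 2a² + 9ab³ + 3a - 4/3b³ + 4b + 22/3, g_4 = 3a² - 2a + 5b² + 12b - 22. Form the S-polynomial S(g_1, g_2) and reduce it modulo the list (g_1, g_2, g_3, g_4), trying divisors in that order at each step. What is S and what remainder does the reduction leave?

lcm(LM(g_1), LM(g_2)) = a²b.
S = (lcm/LT(g_1))·g_1 − (lcm/LT(g_2))·g_2 = ⅘ab³ + ⅕ab - 33a - 6b - 26.
Reduce S modulo (g_1, g_2, g_3, g_4) in that order:
  leading term ab³: subtract (-2/25b³)·g_1 from ⅘ab³ + ⅕ab - 33a - 6b - 26 → ⅕ab - 33a - 16/25b⁵ - 4/25b³ - 6b - 26
  leading term ab: subtract (-1/50b)·g_1 from ⅕ab - 33a - 16/25b⁵ - 4/25b³ - 6b - 26 → -33a - 16/25b⁵ - 8/25b³ - 151/25b - 26
  leading term a: subtract (33/10)·g_1 from -33a - 16/25b⁵ - 8/25b³ - 151/25b - 26 → -16/25b⁵ - 8/25b³ + 132/5b² - 151/25b - 97/5
  leading term b⁵: no divisor's leading term divides it; move -16/25b⁵ to the remainder.
  leading term b³: no divisor's leading term divides it; move -8/25b³ to the remainder.
  leading term b²: no divisor's leading term divides it; move 132/5b² to the remainder.
  leading term b: no divisor's leading term divides it; move -151/25b to the remainder.
  leading term 1: no divisor's leading term divides it; move -97/5 to the remainder.
The remainder -16/25b⁵ - 8/25b³ + 132/5b² - 151/25b - 97/5 is nonzero, so it would be added as the next basis element.

S(g_1, g_2) = ⅘ab³ + ⅕ab - 33a - 6b - 26; remainder on division = -16/25b⁵ - 8/25b³ + 132/5b² - 151/25b - 97/5.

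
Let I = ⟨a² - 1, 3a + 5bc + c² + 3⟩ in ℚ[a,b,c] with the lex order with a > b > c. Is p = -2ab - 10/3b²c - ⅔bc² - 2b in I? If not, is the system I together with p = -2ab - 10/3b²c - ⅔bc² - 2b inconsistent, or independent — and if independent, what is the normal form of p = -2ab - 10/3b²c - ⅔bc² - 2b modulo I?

First compute the reduced Gröbner basis of I by Buchberger's algorithm.
f_1 = a² - 1, LT = a².
f_2 = 3a + 5bc + c² + 3, LT = a.

S(f_1,f_2): lcm = a². S = -5/3abc - ⅓ac² - a - 1.
  leading term abc: subtract (-5/9bc)·f_2 from -5/3abc - ⅓ac² - a - 1 → -⅓ac² - a + 25/9b²c² + 5/9bc³ + 5/3bc - 1
  leading term ac²: subtract (-1/9c²)·f_2 from -⅓ac² - a + 25/9b²c² + 5/9bc³ + 5/3bc - 1 → -a + 25/9b²c² + 10/9bc³ + 5/3bc + 1/9c⁴ + ⅓c² - 1
  leading term a: subtract (-⅓)·f_2 from -a + 25/9b²c² + 10/9bc³ + 5/3bc + 1/9c⁴ + ⅓c² - 1 → 25/9b²c² + 10/9bc³ + 10/3bc + 1/9c⁴ + ⅔c²
  leading term b²c²: no divisor's leading term divides it; move 25/9b²c² to the remainder.
  leading term bc³: no divisor's leading term divides it; move 10/9bc³ to the remainder.
  leading term bc: no divisor's leading term divides it; move 10/3bc to the remainder.
  leading term c⁴: no divisor's leading term divides it; move 1/9c⁴ to the remainder.
  leading term c²: no divisor's leading term divides it; move ⅔c² to the remainder.
  remainder 25/9b²c² + 10/9bc³ + 10/3bc + 1/9c⁴ + ⅔c² ≠ 0; add h_3 = 25/9b²c² + 10/9bc³ + 10/3bc + 1/9c⁴ + ⅔c² to the basis.

The other S-polynomials (S(f_1,h_3), S(f_2,h_3)) all reduce to 0 modulo the current basis, so we have a Gröbner basis.
Inter-reduce: drop elements whose leading term is divisible by another's, tail-reduce, and make monic.
Reduced Gröbner basis: {a + 5/3bc + ⅓c² + 1, b²c² + ⅖bc³ + 6/5bc + 1/25c⁴ + 6/25c²}.
Label its elements g_1 = a + 5/3bc + ⅓c² + 1, g_2 = b²c² + ⅖bc³ + 6/5bc + 1/25c⁴ + 6/25c².

Reduce p = -2ab - 10/3b²c - ⅔bc² - 2b modulo G:
  leading term ab: subtract (-2b)·g_1 from -2ab - 10/3b²c - ⅔bc² - 2b → 0
  normal form = 0.
Since the normal form is 0, p ∈ I.

-2ab - 10/3b²c - ⅔bc² - 2b lies in I (it reduces to 0).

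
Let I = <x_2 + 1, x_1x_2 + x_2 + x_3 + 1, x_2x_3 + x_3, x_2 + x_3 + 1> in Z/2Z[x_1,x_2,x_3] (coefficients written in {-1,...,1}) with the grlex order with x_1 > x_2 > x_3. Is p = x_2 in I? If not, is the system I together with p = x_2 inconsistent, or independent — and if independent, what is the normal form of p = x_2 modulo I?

First compute the reduced Gröbner basis of I by Buchberger's algorithm.
f_1 = x_2 + 1, LT = x_2.
f_2 = x_1x_2 + x_2 + x_3 + 1, LT = x_1x_2.
f_3 = x_2x_3 + x_3, LT = x_2x_3.
f_4 = x_2 + x_3 + 1, LT = x_2.

S(f_1,f_2): lcm = x_1x_2. S = x_1 + x_2 + x_3 + 1.
  reduce S modulo (f_1, f_2, f_3, f_4):
  remainder x_1 + x_3 ≠ 0; add h_5 = x_1 + x_3 to the basis.

S(f_1,f_4): lcm = x_2. S = x_3.
  reduce S modulo (f_1, f_2, f_3, f_4, h_5):
  remainder x_3 ≠ 0; add h_6 = x_3 to the basis.

The other S-polynomials (S(f_1,f_3), S(f_2,f_3), S(f_2,f_4), S(f_3,f_4), S(f_1,h_5), S(f_2,h_5), S(f_3,h_5), S(f_4,h_5), S(f_1,h_6), S(f_2,h_6), S(f_3,h_6), S(f_4,h_6), S(h_5,h_6)) all reduce to 0 modulo the current basis, so we have a Gröbner basis.
Inter-reduce: drop elements whose leading term is divisible by another's, tail-reduce, and make monic.
Reduced Gröbner basis: {x_1, x_2 + 1, x_3}.
Label its elements g_1 = x_1, g_2 = x_2 + 1, g_3 = x_3.

Reduce p = x_2 modulo G:
  leading term x_2: subtract (1)·g_2 from x_2 → 1
  leading term 1: no divisor's leading term divides it; move 1 to the remainder.
  normal form = 1.
The normal form is nonzero, so p ∉ I. Since p minus its normal form lies in I, I + (p) = I + (r) where r = 1; decide whether this ideal is the whole ring.
Here r = 1 is a nonzero constant, hence a unit: 1 ∈ I + (p), the Gröbner basis of I + (p) is {1}, and the enlarged system has no common solution — adjoining p is inconsistent.

Ideal membership is decidable via reduction modulo a Gröbner basis.

Adjoining x_2 makes the ideal the whole ring: the system is inconsistent.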